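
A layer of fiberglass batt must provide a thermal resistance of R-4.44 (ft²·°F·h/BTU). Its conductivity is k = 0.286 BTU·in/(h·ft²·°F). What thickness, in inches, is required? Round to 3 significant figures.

1.27 in

L = R × k = 4.44 × 0.286 = 1.27 in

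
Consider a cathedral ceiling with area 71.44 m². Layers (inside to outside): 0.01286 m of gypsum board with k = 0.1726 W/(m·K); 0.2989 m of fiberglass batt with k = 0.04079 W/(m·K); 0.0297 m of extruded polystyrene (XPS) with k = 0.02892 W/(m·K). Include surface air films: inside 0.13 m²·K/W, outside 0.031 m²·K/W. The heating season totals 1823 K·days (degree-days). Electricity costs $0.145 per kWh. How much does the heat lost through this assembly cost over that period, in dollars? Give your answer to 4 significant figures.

0.01286/0.1726 = 0.074508
0.2989/0.04079 = 7.3278
0.0297/0.02892 = 1.027
R_total = 0.13 + 0.074508 + 7.3278 + 1.027 + 0.031 = 8.5903 m²·K/W
E = A × HDD × 24 / R / 1000 = 71.44 × 1823 × 24 / 8.5903 / 1000 = 363.86 kWh
Cost = 363.86 × 0.145 = $52.76

52.76 dollars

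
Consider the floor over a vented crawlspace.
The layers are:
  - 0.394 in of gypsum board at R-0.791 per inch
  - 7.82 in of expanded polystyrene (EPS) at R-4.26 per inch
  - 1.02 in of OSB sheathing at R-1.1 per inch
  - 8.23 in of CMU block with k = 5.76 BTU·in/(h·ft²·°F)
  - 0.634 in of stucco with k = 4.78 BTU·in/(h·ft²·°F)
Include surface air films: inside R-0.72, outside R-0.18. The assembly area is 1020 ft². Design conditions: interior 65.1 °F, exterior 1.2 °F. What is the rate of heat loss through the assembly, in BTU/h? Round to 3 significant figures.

1750 BTU/h

0.394 × 0.791 = 0.3117
7.82 × 4.26 = 33.31
1.02 × 1.1 = 1.122
8.23/5.76 = 1.429
0.634/4.78 = 0.1326
R_total = 0.72 + 0.3117 + 33.31 + 1.122 + 1.429 + 0.1326 + 0.18 = 37.21 ft²·°F·h/BTU
Q = A·ΔT/R = 1020 × (65.1 − 1.2) / 37.21 = 1752 BTU/h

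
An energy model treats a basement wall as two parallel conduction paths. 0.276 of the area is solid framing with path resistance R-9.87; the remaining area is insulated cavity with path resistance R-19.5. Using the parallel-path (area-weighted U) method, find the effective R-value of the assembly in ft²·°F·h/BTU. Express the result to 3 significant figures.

U_eff = 0.724/19.5 + 0.276/9.87 = 0.03713 + 0.02796 = 0.06509
R_eff = 1/U_eff = 15.36 ft²·°F·h/BTU

15.4 ft²·°F·h/BTU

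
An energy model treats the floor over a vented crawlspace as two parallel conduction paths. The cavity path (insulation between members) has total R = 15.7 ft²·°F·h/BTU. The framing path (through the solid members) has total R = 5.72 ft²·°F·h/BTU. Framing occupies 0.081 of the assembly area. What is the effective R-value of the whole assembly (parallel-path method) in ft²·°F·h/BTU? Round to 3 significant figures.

U_eff = 0.919/15.7 + 0.081/5.72 = 0.05854 + 0.01416 = 0.0727
R_eff = 1/U_eff = 13.76 ft²·°F·h/BTU

13.8 ft²·°F·h/BTU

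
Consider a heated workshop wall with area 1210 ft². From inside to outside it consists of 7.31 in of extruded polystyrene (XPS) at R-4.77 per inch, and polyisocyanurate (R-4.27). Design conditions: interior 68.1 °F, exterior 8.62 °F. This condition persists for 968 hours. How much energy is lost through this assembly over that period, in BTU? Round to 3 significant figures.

7.31 × 4.77 = 34.87
R_total = 34.87 + 4.27 = 39.14 ft²·°F·h/BTU
Q = 1210 × (68.1 − 8.62) / 39.14 = 1839 BTU/h
E = 1839 × 968 = 1780000 BTU

1780000 BTU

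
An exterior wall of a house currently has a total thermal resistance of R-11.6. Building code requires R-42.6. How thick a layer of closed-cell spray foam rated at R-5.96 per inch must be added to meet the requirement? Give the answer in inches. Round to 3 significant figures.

ΔR = 42.6 − 11.6 = 31 ft²·°F·h/BTU
L = ΔR / (R/in) = 31/5.96 = 5.201 in

5.20 in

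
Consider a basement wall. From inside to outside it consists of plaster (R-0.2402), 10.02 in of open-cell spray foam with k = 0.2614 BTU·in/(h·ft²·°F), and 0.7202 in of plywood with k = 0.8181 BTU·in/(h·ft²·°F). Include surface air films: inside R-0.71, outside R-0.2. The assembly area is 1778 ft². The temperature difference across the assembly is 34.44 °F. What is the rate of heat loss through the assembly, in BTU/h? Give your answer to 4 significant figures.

1517 BTU/h

10.02/0.2614 = 38.332
0.7202/0.8181 = 0.88033
R_total = 0.71 + 0.2402 + 38.332 + 0.88033 + 0.2 = 40.363 ft²·°F·h/BTU
Q = A·ΔT/R = 1778 × 34.44 / 40.363 = 1517.1 BTU/h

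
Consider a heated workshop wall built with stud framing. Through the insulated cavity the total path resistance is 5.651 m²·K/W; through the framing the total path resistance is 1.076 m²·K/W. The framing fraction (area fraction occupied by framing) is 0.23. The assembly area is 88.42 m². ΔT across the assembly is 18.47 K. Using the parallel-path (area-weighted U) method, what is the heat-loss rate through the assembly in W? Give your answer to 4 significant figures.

571.6 W

U_eff = 0.77/5.651 + 0.23/1.076 = 0.13626 + 0.21375 = 0.35001
R_eff = 1/U_eff = 2.857 m²·K/W
Q = 88.42 × 18.47 / 2.857 = 571.61 W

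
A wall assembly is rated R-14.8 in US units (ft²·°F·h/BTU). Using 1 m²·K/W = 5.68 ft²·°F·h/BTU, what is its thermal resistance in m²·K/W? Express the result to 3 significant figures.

2.61 m²·K/W

R_SI = 14.8/5.68 = 2.606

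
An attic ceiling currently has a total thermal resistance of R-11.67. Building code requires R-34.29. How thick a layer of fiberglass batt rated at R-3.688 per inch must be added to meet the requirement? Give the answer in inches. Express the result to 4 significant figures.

6.133 in

ΔR = 34.29 − 11.67 = 22.62 ft²·°F·h/BTU
L = ΔR / (R/in) = 22.62/3.688 = 6.1334 in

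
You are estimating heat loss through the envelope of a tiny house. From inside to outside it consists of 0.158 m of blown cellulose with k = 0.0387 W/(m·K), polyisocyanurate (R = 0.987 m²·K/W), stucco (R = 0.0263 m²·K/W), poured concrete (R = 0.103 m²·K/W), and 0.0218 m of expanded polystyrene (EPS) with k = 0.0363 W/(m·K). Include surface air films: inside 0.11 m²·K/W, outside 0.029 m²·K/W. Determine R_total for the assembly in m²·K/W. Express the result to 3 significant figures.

5.94 m²·K/W

0.158/0.0387 = 4.083
0.0218/0.0363 = 0.6006
R_total = 0.11 + 4.083 + 0.987 + 0.0263 + 0.103 + 0.6006 + 0.029 = 5.939 m²·K/W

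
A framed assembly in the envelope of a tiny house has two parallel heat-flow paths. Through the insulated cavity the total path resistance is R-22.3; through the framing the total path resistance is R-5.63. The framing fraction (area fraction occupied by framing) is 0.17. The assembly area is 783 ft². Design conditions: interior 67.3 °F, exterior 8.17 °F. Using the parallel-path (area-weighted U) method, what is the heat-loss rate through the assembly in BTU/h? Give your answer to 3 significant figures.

U_eff = 0.83/22.3 + 0.17/5.63 = 0.03722 + 0.0302 = 0.06742
R_eff = 1/U_eff = 14.83 ft²·°F·h/BTU
Q = 783 × (67.3 − 8.17) / 14.83 = 3121 BTU/h

3120 BTU/h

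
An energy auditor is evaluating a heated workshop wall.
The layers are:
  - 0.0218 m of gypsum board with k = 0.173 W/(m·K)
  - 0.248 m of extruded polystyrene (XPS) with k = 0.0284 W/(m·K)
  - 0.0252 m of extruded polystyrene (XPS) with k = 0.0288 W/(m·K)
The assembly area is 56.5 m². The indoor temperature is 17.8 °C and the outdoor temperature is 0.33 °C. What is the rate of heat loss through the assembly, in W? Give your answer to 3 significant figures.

101 W

0.0218/0.173 = 0.126
0.248/0.0284 = 8.732
0.0252/0.0288 = 0.875
R_total = 0.126 + 8.732 + 0.875 = 9.733 m²·K/W
Q = A·ΔT/R = 56.5 × (17.8 − 0.33) / 9.733 = 101.4 W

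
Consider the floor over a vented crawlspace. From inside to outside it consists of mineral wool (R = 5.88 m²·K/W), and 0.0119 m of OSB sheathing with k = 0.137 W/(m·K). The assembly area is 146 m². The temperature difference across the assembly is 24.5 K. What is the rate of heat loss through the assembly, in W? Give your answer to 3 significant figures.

599 W

0.0119/0.137 = 0.08686
R_total = 5.88 + 0.08686 = 5.967 m²·K/W
Q = A·ΔT/R = 146 × 24.5 / 5.967 = 599.5 W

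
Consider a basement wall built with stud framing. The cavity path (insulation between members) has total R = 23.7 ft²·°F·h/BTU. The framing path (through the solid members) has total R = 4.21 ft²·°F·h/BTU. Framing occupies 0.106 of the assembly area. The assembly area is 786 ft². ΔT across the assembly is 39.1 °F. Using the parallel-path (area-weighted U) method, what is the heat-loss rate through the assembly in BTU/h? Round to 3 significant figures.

U_eff = 0.894/23.7 + 0.106/4.21 = 0.03772 + 0.02518 = 0.0629
R_eff = 1/U_eff = 15.9 ft²·°F·h/BTU
Q = 786 × 39.1 / 15.9 = 1933 BTU/h

1930 BTU/h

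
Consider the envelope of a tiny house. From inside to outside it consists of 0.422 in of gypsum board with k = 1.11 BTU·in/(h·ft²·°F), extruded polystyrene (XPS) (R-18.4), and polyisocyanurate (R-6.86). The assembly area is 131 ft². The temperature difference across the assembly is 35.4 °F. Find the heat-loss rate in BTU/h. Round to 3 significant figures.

181 BTU/h

0.422/1.11 = 0.3802
R_total = 0.3802 + 18.4 + 6.86 = 25.64 ft²·°F·h/BTU
Q = A·ΔT/R = 131 × 35.4 / 25.64 = 180.9 BTU/h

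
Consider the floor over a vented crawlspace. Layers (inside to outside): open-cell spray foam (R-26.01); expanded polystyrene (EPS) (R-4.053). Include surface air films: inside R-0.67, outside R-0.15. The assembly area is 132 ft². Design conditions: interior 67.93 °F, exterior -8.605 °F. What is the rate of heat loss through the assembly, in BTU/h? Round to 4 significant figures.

R_total = 0.67 + 26.01 + 4.053 + 0.15 = 30.883 ft²·°F·h/BTU
Q = A·ΔT/R = 132 × (67.93 − (-8.605)) / 30.883 = 327.13 BTU/h

327.1 BTU/h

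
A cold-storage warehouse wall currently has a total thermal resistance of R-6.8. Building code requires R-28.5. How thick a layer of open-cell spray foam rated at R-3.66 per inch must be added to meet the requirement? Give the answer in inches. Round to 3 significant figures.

5.93 in

ΔR = 28.5 − 6.8 = 21.7 ft²·°F·h/BTU
L = ΔR / (R/in) = 21.7/3.66 = 5.929 in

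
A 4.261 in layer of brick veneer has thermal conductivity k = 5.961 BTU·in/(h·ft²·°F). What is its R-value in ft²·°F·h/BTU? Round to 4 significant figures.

R = L/k = 4.261/5.961 = 0.71481 ft²·°F·h/BTU

0.7148 ft²·°F·h/BTU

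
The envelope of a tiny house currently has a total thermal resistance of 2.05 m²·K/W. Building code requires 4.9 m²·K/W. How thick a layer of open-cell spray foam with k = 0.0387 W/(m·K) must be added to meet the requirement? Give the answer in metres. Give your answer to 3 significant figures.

0.110 m

ΔR = 4.9 − 2.05 = 2.85 m²·K/W
L = ΔR × k = 2.85 × 0.0387 = 0.1103 m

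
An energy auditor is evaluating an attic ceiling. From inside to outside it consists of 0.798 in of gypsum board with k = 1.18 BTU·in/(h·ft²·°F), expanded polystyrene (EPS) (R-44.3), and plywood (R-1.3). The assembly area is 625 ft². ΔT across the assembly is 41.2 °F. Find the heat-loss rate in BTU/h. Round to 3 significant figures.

556 BTU/h

0.798/1.18 = 0.6763
R_total = 0.6763 + 44.3 + 1.3 = 46.28 ft²·°F·h/BTU
Q = A·ΔT/R = 625 × 41.2 / 46.28 = 556.4 BTU/h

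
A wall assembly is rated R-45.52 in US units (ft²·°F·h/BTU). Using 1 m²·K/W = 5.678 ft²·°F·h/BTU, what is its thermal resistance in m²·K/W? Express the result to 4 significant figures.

R_SI = 45.52/5.678 = 8.0169

8.017 m²·K/W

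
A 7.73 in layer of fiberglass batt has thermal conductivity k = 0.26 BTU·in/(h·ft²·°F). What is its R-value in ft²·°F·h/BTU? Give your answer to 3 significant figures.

29.7 ft²·°F·h/BTU

R = L/k = 7.73/0.26 = 29.73 ft²·°F·h/BTU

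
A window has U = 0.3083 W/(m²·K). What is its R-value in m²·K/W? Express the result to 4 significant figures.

3.244 m²·K/W

R = 1/U = 1/0.3083 = 3.2436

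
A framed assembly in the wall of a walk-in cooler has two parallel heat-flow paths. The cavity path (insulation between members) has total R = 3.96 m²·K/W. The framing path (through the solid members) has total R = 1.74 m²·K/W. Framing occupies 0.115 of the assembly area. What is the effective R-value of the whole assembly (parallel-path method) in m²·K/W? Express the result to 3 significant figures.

U_eff = 0.885/3.96 + 0.115/1.74 = 0.2235 + 0.06609 = 0.2896
R_eff = 1/U_eff = 3.453 m²·K/W

3.45 m²·K/W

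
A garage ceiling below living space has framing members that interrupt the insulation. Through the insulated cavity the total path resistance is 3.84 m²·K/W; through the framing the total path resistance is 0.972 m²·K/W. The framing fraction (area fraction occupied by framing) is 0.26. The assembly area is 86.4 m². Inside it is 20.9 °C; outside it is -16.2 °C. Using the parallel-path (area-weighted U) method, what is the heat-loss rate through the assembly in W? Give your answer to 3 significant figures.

1480 W

U_eff = 0.74/3.84 + 0.26/0.972 = 0.1927 + 0.2675 = 0.4602
R_eff = 1/U_eff = 2.173 m²·K/W
Q = 86.4 × (20.9 − (-16.2)) / 2.173 = 1475 W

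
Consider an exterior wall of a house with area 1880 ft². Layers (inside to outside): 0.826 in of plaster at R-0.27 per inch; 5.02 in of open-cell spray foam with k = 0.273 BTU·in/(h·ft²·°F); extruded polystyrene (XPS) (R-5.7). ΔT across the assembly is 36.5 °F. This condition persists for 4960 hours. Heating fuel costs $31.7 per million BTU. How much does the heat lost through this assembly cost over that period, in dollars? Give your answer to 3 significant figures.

0.826 × 0.27 = 0.223
5.02/0.273 = 18.39
R_total = 0.223 + 18.39 + 5.7 = 24.31 ft²·°F·h/BTU
Q = 1880 × 36.5 / 24.31 = 2823 BTU/h
E = 2823 × 4960 = 14000000 BTU
Cost = 14000000/10⁶ × 31.7 = $443.8

444 dollars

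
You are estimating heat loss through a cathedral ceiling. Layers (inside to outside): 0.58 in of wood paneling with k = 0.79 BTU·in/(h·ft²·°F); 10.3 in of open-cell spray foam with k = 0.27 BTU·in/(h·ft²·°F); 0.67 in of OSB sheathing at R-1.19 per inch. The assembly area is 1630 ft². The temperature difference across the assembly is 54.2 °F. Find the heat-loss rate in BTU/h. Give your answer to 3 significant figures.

0.58/0.79 = 0.7342
10.3/0.27 = 38.15
0.67 × 1.19 = 0.7973
R_total = 0.7342 + 38.15 + 0.7973 = 39.68 ft²·°F·h/BTU
Q = A·ΔT/R = 1630 × 54.2 / 39.68 = 2226 BTU/h

2230 BTU/h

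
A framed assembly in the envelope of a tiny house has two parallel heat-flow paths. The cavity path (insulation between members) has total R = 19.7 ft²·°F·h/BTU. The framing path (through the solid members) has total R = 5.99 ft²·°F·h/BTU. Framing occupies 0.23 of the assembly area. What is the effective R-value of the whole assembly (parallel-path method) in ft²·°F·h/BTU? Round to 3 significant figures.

12.9 ft²·°F·h/BTU

U_eff = 0.77/19.7 + 0.23/5.99 = 0.03909 + 0.0384 = 0.07748
R_eff = 1/U_eff = 12.91 ft²·°F·h/BTU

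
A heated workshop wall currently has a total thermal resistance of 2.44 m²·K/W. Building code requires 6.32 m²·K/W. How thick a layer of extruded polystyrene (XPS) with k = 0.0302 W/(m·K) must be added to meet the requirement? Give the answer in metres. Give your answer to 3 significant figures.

0.117 m

ΔR = 6.32 − 2.44 = 3.88 m²·K/W
L = ΔR × k = 3.88 × 0.0302 = 0.1172 m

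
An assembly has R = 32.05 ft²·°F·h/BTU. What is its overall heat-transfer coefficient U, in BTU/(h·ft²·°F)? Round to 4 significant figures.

U = 1/R = 1/32.05 = 0.031201

0.03120 BTU/(h·ft²·°F)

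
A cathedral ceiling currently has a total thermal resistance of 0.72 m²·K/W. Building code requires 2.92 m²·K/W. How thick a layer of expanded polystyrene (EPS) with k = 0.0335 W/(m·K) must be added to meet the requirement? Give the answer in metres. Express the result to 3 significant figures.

0.0737 m

ΔR = 2.92 − 0.72 = 2.2 m²·K/W
L = ΔR × k = 2.2 × 0.0335 = 0.0737 m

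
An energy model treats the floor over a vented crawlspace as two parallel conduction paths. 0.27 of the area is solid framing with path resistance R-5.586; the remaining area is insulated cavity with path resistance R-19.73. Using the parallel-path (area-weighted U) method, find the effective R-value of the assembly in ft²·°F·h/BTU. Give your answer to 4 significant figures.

11.72 ft²·°F·h/BTU

U_eff = 0.73/19.73 + 0.27/5.586 = 0.036999 + 0.048335 = 0.085335
R_eff = 1/U_eff = 11.719 ft²·°F·h/BTU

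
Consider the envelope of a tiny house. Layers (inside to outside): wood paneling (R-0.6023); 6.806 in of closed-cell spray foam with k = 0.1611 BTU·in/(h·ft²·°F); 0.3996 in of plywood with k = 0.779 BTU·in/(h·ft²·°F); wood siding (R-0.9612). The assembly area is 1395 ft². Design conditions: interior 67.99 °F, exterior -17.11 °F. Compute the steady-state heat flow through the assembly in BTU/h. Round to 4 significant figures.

2678 BTU/h

6.806/0.1611 = 42.247
0.3996/0.779 = 0.51297
R_total = 0.6023 + 42.247 + 0.51297 + 0.9612 = 44.324 ft²·°F·h/BTU
Q = A·ΔT/R = 1395 × (67.99 − (-17.11)) / 44.324 = 2678.4 BTU/h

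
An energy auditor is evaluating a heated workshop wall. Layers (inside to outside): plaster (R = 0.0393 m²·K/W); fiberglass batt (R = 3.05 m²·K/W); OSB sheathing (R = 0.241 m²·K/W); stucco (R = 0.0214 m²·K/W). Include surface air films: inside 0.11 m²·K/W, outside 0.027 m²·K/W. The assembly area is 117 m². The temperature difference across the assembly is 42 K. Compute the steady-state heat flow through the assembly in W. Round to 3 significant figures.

1410 W

R_total = 0.11 + 0.0393 + 3.05 + 0.241 + 0.0214 + 0.027 = 3.489 m²·K/W
Q = A·ΔT/R = 117 × 42 / 3.489 = 1409 W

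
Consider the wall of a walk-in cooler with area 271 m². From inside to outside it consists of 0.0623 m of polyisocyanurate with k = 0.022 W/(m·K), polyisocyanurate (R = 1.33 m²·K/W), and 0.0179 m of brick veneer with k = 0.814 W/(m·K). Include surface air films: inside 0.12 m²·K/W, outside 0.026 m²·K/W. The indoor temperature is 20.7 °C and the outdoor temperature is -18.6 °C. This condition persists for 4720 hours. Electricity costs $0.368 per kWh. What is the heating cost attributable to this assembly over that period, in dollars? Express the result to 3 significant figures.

4270 dollars

0.0623/0.022 = 2.832
0.0179/0.814 = 0.02199
R_total = 0.12 + 2.832 + 1.33 + 0.02199 + 0.026 = 4.33 m²·K/W
Q = 271 × (20.7 − (-18.6)) / 4.33 = 2460 W
E = 2460 W × 4720 h / 1000 = 11610 kWh
Cost = 11610 × 0.368 = $4273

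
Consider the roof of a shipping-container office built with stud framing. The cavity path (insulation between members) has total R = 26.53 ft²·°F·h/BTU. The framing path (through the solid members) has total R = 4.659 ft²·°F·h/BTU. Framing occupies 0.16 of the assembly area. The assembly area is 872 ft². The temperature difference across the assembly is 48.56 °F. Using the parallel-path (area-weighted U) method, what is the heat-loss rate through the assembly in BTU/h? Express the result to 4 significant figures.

U_eff = 0.84/26.53 + 0.16/4.659 = 0.031662 + 0.034342 = 0.066004
R_eff = 1/U_eff = 15.151 ft²·°F·h/BTU
Q = 872 × 48.56 / 15.151 = 2794.9 BTU/h

2795 BTU/h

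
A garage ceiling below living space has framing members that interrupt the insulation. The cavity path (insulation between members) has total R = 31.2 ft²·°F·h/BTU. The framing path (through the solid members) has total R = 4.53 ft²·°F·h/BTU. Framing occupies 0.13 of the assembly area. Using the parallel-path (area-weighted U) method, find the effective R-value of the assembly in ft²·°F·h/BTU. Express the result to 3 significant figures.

17.7 ft²·°F·h/BTU

U_eff = 0.87/31.2 + 0.13/4.53 = 0.02788 + 0.0287 = 0.05658
R_eff = 1/U_eff = 17.67 ft²·°F·h/BTU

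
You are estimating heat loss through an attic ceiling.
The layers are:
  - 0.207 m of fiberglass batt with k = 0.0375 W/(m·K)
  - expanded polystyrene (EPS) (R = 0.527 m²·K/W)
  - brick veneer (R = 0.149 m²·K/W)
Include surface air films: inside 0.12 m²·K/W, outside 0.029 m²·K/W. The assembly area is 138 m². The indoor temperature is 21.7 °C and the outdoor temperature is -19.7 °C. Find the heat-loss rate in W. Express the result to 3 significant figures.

900 W

0.207/0.0375 = 5.52
R_total = 0.12 + 5.52 + 0.527 + 0.149 + 0.029 = 6.345 m²·K/W
Q = A·ΔT/R = 138 × (21.7 − (-19.7)) / 6.345 = 900.4 W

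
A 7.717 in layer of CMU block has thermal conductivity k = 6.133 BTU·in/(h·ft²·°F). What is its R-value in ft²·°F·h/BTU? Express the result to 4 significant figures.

1.258 ft²·°F·h/BTU

R = L/k = 7.717/6.133 = 1.2583 ft²·°F·h/BTU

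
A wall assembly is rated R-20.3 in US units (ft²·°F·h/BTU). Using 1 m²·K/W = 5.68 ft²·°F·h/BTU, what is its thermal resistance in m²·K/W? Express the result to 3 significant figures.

3.57 m²·K/W

R_SI = 20.3/5.68 = 3.574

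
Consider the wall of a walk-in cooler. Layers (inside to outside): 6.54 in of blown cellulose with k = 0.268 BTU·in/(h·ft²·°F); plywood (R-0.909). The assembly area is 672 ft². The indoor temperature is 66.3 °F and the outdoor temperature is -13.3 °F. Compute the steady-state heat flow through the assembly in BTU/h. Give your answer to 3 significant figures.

6.54/0.268 = 24.4
R_total = 24.4 + 0.909 = 25.31 ft²·°F·h/BTU
Q = A·ΔT/R = 672 × (66.3 − (-13.3)) / 25.31 = 2113 BTU/h

2110 BTU/h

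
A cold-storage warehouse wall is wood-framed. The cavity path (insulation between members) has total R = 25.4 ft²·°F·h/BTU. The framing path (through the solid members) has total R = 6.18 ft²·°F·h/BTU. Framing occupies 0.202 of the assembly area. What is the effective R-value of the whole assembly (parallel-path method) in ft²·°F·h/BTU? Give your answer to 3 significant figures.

U_eff = 0.798/25.4 + 0.202/6.18 = 0.03142 + 0.03269 = 0.0641
R_eff = 1/U_eff = 15.6 ft²·°F·h/BTU

15.6 ft²·°F·h/BTU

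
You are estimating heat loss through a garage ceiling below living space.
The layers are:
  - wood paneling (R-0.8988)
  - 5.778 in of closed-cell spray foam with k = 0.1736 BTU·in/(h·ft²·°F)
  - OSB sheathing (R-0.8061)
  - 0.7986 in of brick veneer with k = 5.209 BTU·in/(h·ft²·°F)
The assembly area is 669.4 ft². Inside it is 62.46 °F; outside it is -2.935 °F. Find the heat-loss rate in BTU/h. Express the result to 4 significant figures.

5.778/0.1736 = 33.283
0.7986/5.209 = 0.15331
R_total = 0.8988 + 33.283 + 0.8061 + 0.15331 = 35.142 ft²·°F·h/BTU
Q = A·ΔT/R = 669.4 × (62.46 − (-2.935)) / 35.142 = 1245.7 BTU/h

1246 BTU/h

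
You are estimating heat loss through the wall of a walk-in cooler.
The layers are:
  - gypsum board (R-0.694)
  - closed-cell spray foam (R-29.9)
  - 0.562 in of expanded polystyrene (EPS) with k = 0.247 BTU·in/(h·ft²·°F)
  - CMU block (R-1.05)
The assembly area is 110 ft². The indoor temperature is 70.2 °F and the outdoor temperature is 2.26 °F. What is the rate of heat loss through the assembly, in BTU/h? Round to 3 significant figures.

220 BTU/h

0.562/0.247 = 2.275
R_total = 0.694 + 29.9 + 2.275 + 1.05 = 33.92 ft²·°F·h/BTU
Q = A·ΔT/R = 110 × (70.2 − 2.26) / 33.92 = 220.3 BTU/h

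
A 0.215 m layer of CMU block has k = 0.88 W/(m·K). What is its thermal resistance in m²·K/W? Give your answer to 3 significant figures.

0.244 m²·K/W

R = L/k = 0.215/0.88 = 0.2443 m²·K/W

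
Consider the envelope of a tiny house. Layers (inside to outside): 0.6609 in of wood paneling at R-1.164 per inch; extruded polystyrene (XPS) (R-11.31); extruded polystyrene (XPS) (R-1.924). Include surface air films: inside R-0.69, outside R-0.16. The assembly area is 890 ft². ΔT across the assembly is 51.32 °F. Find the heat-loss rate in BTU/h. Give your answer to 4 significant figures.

0.6609 × 1.164 = 0.76929
R_total = 0.69 + 0.76929 + 11.31 + 1.924 + 0.16 = 14.853 ft²·°F·h/BTU
Q = A·ΔT/R = 890 × 51.32 / 14.853 = 3075.1 BTU/h

3075 BTU/h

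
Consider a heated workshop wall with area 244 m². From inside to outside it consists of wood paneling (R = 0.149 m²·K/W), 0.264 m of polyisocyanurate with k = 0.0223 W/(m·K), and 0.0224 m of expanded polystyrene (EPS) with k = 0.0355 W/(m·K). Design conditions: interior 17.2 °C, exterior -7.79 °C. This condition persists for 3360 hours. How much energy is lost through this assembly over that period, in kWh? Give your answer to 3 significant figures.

1620 kWh

0.264/0.0223 = 11.84
0.0224/0.0355 = 0.631
R_total = 0.149 + 11.84 + 0.631 = 12.62 m²·K/W
Q = 244 × (17.2 − (-7.79)) / 12.62 = 483.2 W
E = 483.2 W × 3360 h / 1000 = 1624 kWh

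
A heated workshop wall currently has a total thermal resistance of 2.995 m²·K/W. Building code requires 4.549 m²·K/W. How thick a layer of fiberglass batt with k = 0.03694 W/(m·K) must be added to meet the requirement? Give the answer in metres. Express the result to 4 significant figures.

0.05740 m

ΔR = 4.549 − 2.995 = 1.554 m²·K/W
L = ΔR × k = 1.554 × 0.03694 = 0.057405 m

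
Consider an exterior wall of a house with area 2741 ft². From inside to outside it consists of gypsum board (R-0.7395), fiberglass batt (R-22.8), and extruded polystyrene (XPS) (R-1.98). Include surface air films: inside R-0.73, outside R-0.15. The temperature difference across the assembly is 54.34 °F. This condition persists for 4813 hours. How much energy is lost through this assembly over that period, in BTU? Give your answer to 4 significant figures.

27150000 BTU

R_total = 0.73 + 0.7395 + 22.8 + 1.98 + 0.15 = 26.399 ft²·°F·h/BTU
Q = 2741 × 54.34 / 26.399 = 5642 BTU/h
E = 5642 × 4813 = 27155000 BTU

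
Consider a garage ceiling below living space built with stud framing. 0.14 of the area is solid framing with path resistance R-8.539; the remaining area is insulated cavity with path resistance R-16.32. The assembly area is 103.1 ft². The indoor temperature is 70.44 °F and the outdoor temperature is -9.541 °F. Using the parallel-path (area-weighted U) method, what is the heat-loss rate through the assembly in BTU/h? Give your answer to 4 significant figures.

U_eff = 0.86/16.32 + 0.14/8.539 = 0.052696 + 0.016395 = 0.069091
R_eff = 1/U_eff = 14.474 ft²·°F·h/BTU
Q = 103.1 × (70.44 − (-9.541)) / 14.474 = 569.73 BTU/h

569.7 BTU/h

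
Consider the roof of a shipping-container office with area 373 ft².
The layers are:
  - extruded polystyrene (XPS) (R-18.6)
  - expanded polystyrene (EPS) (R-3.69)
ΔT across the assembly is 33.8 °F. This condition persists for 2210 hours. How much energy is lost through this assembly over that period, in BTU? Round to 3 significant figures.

R_total = 18.6 + 3.69 = 22.29 ft²·°F·h/BTU
Q = 373 × 33.8 / 22.29 = 565.6 BTU/h
E = 565.6 × 2210 = 1250000 BTU

1250000 BTU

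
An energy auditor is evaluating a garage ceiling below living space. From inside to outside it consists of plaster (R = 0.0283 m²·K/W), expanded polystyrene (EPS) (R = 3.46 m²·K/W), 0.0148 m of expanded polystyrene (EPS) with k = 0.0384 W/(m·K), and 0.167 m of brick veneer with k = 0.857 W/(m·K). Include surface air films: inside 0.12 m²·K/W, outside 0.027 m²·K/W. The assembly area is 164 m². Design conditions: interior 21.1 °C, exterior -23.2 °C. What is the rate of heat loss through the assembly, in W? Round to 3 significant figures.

1720 W

0.0148/0.0384 = 0.3854
0.167/0.857 = 0.1949
R_total = 0.12 + 0.0283 + 3.46 + 0.3854 + 0.1949 + 0.027 = 4.216 m²·K/W
Q = A·ΔT/R = 164 × (21.1 − (-23.2)) / 4.216 = 1723 W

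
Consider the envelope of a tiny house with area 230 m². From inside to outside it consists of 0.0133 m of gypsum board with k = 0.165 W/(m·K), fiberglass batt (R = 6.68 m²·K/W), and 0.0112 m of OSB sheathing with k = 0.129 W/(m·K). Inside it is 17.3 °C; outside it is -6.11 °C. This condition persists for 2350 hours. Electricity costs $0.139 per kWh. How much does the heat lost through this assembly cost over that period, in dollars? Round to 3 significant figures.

257 dollars

0.0133/0.165 = 0.08061
0.0112/0.129 = 0.08682
R_total = 0.08061 + 6.68 + 0.08682 = 6.847 m²·K/W
Q = 230 × (17.3 − (-6.11)) / 6.847 = 786.3 W
E = 786.3 W × 2350 h / 1000 = 1848 kWh
Cost = 1848 × 0.139 = $256.9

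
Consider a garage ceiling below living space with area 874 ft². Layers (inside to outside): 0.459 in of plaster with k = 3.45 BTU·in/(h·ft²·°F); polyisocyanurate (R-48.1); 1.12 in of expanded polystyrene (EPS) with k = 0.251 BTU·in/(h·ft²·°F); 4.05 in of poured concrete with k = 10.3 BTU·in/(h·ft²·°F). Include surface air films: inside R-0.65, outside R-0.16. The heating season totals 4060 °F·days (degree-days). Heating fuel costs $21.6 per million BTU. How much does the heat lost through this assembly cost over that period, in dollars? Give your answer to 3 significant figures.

0.459/3.45 = 0.133
1.12/0.251 = 4.462
4.05/10.3 = 0.3932
R_total = 0.65 + 0.133 + 48.1 + 4.462 + 0.3932 + 0.16 = 53.9 ft²·°F·h/BTU
E = A × HDD × 24 / R = 874 × 4060 × 24 / 53.9 = 1580000 BTU
Cost = 1580000/10⁶ × 21.6 = $34.13

34.1 dollars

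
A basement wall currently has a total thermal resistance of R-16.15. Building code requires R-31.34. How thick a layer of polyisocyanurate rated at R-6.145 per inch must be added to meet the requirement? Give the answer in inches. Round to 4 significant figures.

ΔR = 31.34 − 16.15 = 15.19 ft²·°F·h/BTU
L = ΔR / (R/in) = 15.19/6.145 = 2.4719 in

2.472 in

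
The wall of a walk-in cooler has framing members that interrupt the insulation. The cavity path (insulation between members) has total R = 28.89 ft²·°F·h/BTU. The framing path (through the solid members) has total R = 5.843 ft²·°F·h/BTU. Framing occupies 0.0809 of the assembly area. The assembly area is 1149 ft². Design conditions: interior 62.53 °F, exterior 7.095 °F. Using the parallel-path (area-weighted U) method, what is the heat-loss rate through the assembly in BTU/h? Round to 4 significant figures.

U_eff = 0.9191/28.89 + 0.0809/5.843 = 0.031814 + 0.013846 = 0.045659
R_eff = 1/U_eff = 21.901 ft²·°F·h/BTU
Q = 1149 × (62.53 − 7.095) / 21.901 = 2908.3 BTU/h

2908 BTU/h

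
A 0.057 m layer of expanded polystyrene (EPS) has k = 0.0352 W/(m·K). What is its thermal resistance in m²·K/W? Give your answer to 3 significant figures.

1.62 m²·K/W

R = L/k = 0.057/0.0352 = 1.619 m²·K/W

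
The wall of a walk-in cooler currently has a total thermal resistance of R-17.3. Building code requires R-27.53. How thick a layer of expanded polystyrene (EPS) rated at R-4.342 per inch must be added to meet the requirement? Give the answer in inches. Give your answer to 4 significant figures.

ΔR = 27.53 − 17.3 = 10.23 ft²·°F·h/BTU
L = ΔR / (R/in) = 10.23/4.342 = 2.3561 in

2.356 in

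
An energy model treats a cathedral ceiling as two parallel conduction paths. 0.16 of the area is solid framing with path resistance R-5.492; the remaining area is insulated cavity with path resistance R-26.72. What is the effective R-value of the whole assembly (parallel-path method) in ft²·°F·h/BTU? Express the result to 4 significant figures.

U_eff = 0.84/26.72 + 0.16/5.492 = 0.031437 + 0.029133 = 0.06057
R_eff = 1/U_eff = 16.51 ft²·°F·h/BTU

16.51 ft²·°F·h/BTU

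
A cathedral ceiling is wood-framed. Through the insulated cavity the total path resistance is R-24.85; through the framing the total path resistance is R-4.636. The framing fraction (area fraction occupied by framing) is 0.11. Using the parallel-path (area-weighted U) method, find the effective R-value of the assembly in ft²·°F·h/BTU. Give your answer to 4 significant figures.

U_eff = 0.89/24.85 + 0.11/4.636 = 0.035815 + 0.023727 = 0.059542
R_eff = 1/U_eff = 16.795 ft²·°F·h/BTU

16.79 ft²·°F·h/BTU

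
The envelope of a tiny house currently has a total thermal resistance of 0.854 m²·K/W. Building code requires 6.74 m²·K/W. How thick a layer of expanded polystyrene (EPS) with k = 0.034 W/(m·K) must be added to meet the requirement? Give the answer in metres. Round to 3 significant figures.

0.200 m

ΔR = 6.74 − 0.854 = 5.886 m²·K/W
L = ΔR × k = 5.886 × 0.034 = 0.2001 m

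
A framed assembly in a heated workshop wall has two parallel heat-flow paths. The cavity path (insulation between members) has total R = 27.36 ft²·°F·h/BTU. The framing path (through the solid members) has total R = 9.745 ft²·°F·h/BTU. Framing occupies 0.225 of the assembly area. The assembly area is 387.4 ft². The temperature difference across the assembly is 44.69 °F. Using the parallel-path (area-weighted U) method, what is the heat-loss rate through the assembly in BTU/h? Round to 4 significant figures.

890.1 BTU/h

U_eff = 0.775/27.36 + 0.225/9.745 = 0.028326 + 0.023089 = 0.051415
R_eff = 1/U_eff = 19.45 ft²·°F·h/BTU
Q = 387.4 × 44.69 / 19.45 = 890.14 BTU/h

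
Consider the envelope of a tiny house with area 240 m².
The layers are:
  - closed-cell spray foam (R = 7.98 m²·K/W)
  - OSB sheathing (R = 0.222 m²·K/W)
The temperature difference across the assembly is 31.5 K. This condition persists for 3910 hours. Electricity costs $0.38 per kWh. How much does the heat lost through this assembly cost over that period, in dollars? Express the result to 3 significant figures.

1370 dollars

R_total = 7.98 + 0.222 = 8.202 m²·K/W
Q = 240 × 31.5 / 8.202 = 921.7 W
E = 921.7 W × 3910 h / 1000 = 3604 kWh
Cost = 3604 × 0.38 = $1370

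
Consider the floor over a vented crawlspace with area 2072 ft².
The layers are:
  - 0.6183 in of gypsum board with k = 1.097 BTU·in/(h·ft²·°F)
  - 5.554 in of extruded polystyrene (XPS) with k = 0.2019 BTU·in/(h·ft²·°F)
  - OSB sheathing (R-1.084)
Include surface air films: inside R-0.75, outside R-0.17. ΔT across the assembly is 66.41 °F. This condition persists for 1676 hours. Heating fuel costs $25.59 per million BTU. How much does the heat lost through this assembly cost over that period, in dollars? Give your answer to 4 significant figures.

196.2 dollars

0.6183/1.097 = 0.56363
5.554/0.2019 = 27.509
R_total = 0.75 + 0.56363 + 27.509 + 1.084 + 0.17 = 30.076 ft²·°F·h/BTU
Q = 2072 × 66.41 / 30.076 = 4575.1 BTU/h
E = 4575.1 × 1676 = 7667800 BTU
Cost = 7667800/10⁶ × 25.59 = $196.22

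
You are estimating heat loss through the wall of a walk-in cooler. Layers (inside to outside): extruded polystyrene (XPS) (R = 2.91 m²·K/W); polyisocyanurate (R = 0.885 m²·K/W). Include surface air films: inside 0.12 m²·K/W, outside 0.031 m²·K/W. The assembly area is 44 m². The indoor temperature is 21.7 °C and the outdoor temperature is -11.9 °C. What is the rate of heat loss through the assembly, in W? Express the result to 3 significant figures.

375 W

R_total = 0.12 + 2.91 + 0.885 + 0.031 = 3.946 m²·K/W
Q = A·ΔT/R = 44 × (21.7 − (-11.9)) / 3.946 = 374.7 W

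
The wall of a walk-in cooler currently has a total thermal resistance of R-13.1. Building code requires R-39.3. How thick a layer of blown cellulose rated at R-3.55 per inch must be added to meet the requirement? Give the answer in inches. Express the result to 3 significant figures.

ΔR = 39.3 − 13.1 = 26.2 ft²·°F·h/BTU
L = ΔR / (R/in) = 26.2/3.55 = 7.38 in

7.38 in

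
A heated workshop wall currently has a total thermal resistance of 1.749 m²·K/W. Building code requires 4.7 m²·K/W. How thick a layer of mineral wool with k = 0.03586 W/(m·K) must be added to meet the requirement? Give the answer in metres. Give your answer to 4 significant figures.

0.1058 m

ΔR = 4.7 − 1.749 = 2.951 m²·K/W
L = ΔR × k = 2.951 × 0.03586 = 0.10582 m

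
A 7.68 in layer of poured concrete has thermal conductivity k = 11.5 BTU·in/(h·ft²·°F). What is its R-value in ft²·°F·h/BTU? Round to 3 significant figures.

R = L/k = 7.68/11.5 = 0.6678 ft²·°F·h/BTU

0.668 ft²·°F·h/BTU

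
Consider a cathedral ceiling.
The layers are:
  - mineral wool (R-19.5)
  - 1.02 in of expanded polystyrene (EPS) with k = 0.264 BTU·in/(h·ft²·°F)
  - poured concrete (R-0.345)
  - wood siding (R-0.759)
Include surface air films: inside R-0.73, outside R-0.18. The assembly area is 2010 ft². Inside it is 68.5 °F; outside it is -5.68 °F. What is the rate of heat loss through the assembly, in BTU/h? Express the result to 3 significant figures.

1.02/0.264 = 3.864
R_total = 0.73 + 19.5 + 3.864 + 0.345 + 0.759 + 0.18 = 25.38 ft²·°F·h/BTU
Q = A·ΔT/R = 2010 × (68.5 − (-5.68)) / 25.38 = 5875 BTU/h

5880 BTU/h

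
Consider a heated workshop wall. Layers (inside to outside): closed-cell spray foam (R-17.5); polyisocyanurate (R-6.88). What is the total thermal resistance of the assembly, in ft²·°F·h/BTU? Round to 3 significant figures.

24.4 ft²·°F·h/BTU

R_total = 17.5 + 6.88 = 24.38 ft²·°F·h/BTU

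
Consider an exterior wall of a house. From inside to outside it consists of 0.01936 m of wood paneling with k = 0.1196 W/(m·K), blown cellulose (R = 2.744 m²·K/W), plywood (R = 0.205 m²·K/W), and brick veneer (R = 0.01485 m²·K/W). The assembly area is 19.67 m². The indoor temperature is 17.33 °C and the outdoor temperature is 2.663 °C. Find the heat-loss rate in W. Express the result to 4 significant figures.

92.30 W

0.01936/0.1196 = 0.16187
R_total = 0.16187 + 2.744 + 0.205 + 0.01485 = 3.1257 m²·K/W
Q = A·ΔT/R = 19.67 × (17.33 − 2.663) / 3.1257 = 92.299 W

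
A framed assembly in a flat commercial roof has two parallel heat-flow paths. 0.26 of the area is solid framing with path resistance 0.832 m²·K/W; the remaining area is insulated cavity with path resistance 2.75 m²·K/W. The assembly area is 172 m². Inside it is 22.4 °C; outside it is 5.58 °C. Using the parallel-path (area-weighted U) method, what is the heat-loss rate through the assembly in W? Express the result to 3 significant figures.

U_eff = 0.74/2.75 + 0.26/0.832 = 0.2691 + 0.3125 = 0.5816
R_eff = 1/U_eff = 1.719 m²·K/W
Q = 172 × (22.4 − 5.58) / 1.719 = 1683 W

1680 W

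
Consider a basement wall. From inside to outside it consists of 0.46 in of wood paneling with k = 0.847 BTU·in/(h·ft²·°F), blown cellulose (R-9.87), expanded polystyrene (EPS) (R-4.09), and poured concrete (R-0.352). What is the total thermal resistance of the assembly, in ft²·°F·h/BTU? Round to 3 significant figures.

14.9 ft²·°F·h/BTU

0.46/0.847 = 0.5431
R_total = 0.5431 + 9.87 + 4.09 + 0.352 = 14.86 ft²·°F·h/BTU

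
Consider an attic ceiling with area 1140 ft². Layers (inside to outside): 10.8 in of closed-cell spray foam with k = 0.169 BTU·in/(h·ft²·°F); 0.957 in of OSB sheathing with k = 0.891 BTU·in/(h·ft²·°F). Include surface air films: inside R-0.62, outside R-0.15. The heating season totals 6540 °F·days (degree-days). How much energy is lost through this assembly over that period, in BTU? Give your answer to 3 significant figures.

10.8/0.169 = 63.91
0.957/0.891 = 1.074
R_total = 0.62 + 63.91 + 1.074 + 0.15 = 65.75 ft²·°F·h/BTU
E = A × HDD × 24 / R = 1140 × 6540 × 24 / 65.75 = 2721000 BTU

2720000 BTU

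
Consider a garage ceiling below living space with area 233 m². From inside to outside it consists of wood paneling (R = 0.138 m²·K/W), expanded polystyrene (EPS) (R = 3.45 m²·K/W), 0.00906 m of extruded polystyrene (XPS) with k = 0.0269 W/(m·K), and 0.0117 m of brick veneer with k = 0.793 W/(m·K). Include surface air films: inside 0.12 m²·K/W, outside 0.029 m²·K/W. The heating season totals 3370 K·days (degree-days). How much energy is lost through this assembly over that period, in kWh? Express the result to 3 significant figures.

0.00906/0.0269 = 0.3368
0.0117/0.793 = 0.01475
R_total = 0.12 + 0.138 + 3.45 + 0.3368 + 0.01475 + 0.029 = 4.089 m²·K/W
E = A × HDD × 24 / R / 1000 = 233 × 3370 × 24 / 4.089 / 1000 = 4609 kWh

4610 kWh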